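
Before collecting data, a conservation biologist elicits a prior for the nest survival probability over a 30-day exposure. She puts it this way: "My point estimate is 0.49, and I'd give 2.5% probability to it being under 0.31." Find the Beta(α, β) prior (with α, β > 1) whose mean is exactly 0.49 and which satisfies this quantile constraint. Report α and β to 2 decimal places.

α ≈ 13.69, β ≈ 14.24

With mean 0.49 fixed, write α = 0.49s, β = 0.51s where s = α+β.
Need P(θ < 0.31) = 0.025 under Beta(0.49s, 0.51s). Normal approximation: (q−m)/√(m(1−m)/s) ≈ z_{0.025} = -1.96, so s ≈ 0.49·0.51·(-1.96)²/(0.31−0.49)² = 29.6.
At s = 29.6: P(θ<0.31) ≈ 0.022. Adjusting to match 0.025 gives s ≈ 27.93.
So α = 0.49·27.93 ≈ 13.69, β = 0.51·27.93 ≈ 14.24.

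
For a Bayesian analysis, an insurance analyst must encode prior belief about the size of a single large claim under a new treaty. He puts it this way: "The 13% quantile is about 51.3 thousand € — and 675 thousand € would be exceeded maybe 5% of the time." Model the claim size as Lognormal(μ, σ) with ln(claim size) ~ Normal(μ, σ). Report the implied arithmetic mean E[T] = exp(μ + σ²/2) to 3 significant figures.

E[T] ≈ 225 thousand €

If T ~ Lognormal(μ,σ) then ln T ~ Normal(μ,σ), so the p-quantile of ln T is μ + z_p·σ.
ln(51.3) = 3.938 and ln(675) = 6.515; z_{0.13} = -1.126, z_{0.95} = 1.645.
σ = (6.515 − 3.938)/(1.645 − (-1.126)) = 0.930.
μ = 3.938 − (-1.126)·0.930 = 4.985.
E[T] = exp(μ + σ²/2) = exp(4.985 + 0.4324) = 225 thousand €.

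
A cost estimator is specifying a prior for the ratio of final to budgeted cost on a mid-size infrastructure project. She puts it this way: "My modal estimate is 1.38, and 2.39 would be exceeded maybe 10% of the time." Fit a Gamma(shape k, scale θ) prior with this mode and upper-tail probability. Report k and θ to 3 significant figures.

k ≈ 7.29, θ ≈ 0.219

Gamma(k,θ) with k>1 has mode (k−1)θ, so θ = 1.38/(k−1).
Need P(X < 2.39) = 0.9 with θ tied to k this way. Start at k = 2, θ = 1.38: P(X<2.39) ≈ 0.517.
Too low — raise k to concentrate. Iterating converges to k ≈ 7.29.
Then θ = 1.38/(7.29−1) ≈ 0.219.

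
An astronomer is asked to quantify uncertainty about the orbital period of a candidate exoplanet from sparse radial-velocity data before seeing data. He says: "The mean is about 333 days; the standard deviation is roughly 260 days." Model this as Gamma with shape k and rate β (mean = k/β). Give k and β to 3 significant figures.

For Gamma(k, rate β): mean = k/β, variance = k/β², so CV = 1/√k.
CV = SD/mean = 260/333 = 0.7808, hence k = 1/CV² = 1.64.
Then β = k/mean = 1.64/333 = 0.00493.

k ≈ 1.64, β ≈ 0.00493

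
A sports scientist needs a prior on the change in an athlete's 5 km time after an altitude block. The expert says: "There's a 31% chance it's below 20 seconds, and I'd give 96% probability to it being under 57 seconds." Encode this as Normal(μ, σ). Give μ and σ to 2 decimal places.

μ = 28.17, σ = 16.47

For Normal(μ,σ), the p-quantile is μ + z_p·σ. Here z_{0.31} = -0.4959, z_{0.96} = 1.751.
So 20 = μ − 0.4959σ and 57 = μ + 1.751σ.
Subtracting: σ = (57 − 20)/(1.751 − (-0.4959)) = 16.47.
Then μ = 20 − (-0.4959)·16.47 = 28.17.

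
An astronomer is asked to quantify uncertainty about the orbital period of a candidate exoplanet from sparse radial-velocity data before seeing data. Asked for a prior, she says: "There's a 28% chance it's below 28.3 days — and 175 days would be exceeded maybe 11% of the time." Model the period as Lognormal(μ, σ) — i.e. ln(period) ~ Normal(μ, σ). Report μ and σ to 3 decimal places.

μ ≈ 3.930, σ ≈ 1.007

If T ~ Lognormal(μ,σ) then ln T ~ Normal(μ,σ), so the p-quantile of ln T is μ + z_p·σ.
ln(28.3) = 3.343 and ln(175) = 5.165; z_{0.28} = -0.5828, z_{0.89} = 1.227.
σ = (5.165 − 3.343)/(1.227 − (-0.5828)) = 1.007.
μ = 3.343 − (-0.5828)·1.007 = 3.930.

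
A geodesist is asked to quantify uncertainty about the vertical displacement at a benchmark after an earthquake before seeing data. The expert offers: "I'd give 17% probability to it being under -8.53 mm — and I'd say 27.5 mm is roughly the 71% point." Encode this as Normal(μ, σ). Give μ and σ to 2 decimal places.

For Normal(μ,σ), the p-quantile is μ + z_p·σ. Here z_{0.17} = -0.9542, z_{0.71} = 0.5534.
So -8.53 = μ − 0.9542σ and 27.5 = μ + 0.5534σ.
Subtracting: σ = (27.5 − -8.53)/(0.5534 − (-0.9542)) = 23.90.
Then μ = -8.53 − (-0.9542)·23.90 = 14.27.

μ = 14.27, σ = 23.90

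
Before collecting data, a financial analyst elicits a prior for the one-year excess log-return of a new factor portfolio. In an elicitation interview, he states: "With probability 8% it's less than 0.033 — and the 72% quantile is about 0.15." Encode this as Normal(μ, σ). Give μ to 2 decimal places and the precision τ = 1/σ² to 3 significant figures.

μ = 0.12, τ = 289

For Normal(μ,σ), the p-quantile is μ + z_p·σ. Here z_{0.08} = -1.405, z_{0.72} = 0.5828.
So 0.033 = μ − 1.405σ and 0.15 = μ + 0.5828σ.
Subtracting: σ = (0.15 − 0.033)/(0.5828 − (-1.405)) = 0.06.
Then μ = 0.033 − (-1.405)·0.06 = 0.12.
Precision τ = 1/σ² = 1/0.05886² = 289.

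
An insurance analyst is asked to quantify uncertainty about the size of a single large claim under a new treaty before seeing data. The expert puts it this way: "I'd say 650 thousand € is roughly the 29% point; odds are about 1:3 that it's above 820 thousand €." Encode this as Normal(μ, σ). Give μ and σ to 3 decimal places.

μ = 726.616, σ = 138.451

The p-quantile of Normal(μ,σ) is μ + z_p·σ, with z_{0.29} = -0.5534 and z_{0.75} = 0.6745.
Eliminate σ: μ = (z₂·x₁ − z₁·x₂)/(z₂ − z₁) = (0.6745·650 − (-0.5534)·820)/1.228 = 726.616.
Then σ = (x₂ − x₁)/(z₂ − z₁) = (820 − 650)/1.228 = 138.451.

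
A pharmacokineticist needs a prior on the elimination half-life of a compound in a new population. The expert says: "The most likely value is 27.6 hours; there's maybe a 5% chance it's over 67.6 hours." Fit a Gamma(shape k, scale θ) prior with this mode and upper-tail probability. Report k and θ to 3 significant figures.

Gamma(k,θ) with k>1 has mode (k−1)θ, so θ = 27.6/(k−1).
Need P(X < 67.6) = 0.95 with θ tied to k this way. Start at k = 2, θ = 27.6: P(X<67.6) ≈ 0.702.
Too low — raise k to concentrate. Iterating converges to k ≈ 4.39.
Then θ = 27.6/(4.39−1) ≈ 8.14.

k ≈ 4.39, θ ≈ 8.14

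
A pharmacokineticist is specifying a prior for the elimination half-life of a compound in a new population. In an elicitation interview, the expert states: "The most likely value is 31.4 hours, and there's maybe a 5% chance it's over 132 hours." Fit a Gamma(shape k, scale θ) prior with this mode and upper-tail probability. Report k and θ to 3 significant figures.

Gamma(k,θ) with k>1 has mode (k−1)θ, so θ = 31.4/(k−1).
Need P(X < 132) = 0.95 with θ tied to k this way. Start at k = 2, θ = 31.4: P(X<132) ≈ 0.922.
Too low — raise k to concentrate. Iterating converges to k ≈ 2.21.
Then θ = 31.4/(2.21−1) ≈ 26.

k ≈ 2.21, θ ≈ 26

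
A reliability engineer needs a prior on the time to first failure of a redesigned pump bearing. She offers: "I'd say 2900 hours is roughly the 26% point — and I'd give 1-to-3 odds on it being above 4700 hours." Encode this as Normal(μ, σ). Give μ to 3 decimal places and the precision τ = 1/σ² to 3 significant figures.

μ = 3778.730, τ = 5.36e-07

The p-quantile of Normal(μ,σ) is μ + z_p·σ, with z_{0.26} = -0.6433 and z_{0.75} = 0.6745.
Eliminate σ: μ = (z₂·x₁ − z₁·x₂)/(z₂ − z₁) = (0.6745·2900 − (-0.6433)·4700)/1.318 = 3778.730.
Then σ = (x₂ − x₁)/(z₂ − z₁) = (4700 − 2900)/1.318 = 1365.876.
Precision τ = 1/σ² = 1/1366² = 5.36e-07.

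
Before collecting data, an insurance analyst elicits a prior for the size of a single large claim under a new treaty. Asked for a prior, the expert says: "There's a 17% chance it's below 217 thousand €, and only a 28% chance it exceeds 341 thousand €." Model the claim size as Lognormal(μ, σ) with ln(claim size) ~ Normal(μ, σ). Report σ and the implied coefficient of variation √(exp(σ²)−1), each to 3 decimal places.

If T ~ Lognormal(μ,σ) then ln T ~ Normal(μ,σ), so the p-quantile of ln T is μ + z_p·σ.
ln(217) = 5.38 and ln(341) = 5.832; z_{0.17} = -0.9542, z_{0.72} = 0.5828.
σ = (5.832 − 5.38)/(0.5828 − (-0.9542)) = 0.294.
μ = 5.38 − (-0.9542)·0.294 = 5.660.
CV = √(exp(σ²)−1) = √(exp(0.0865)−1) = 0.301.

σ ≈ 0.294, CV ≈ 0.301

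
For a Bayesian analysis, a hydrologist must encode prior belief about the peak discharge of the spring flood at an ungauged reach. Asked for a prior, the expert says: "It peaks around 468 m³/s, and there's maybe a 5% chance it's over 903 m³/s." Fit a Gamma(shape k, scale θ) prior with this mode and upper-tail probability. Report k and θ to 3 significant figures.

Gamma(k,θ) with k>1 has mode (k−1)θ, so θ = 468/(k−1).
Need P(X < 903) = 0.95 with θ tied to k this way. Start at k = 2, θ = 468: P(X<903) ≈ 0.575.
Too low — raise k to concentrate. Iterating converges to k ≈ 7.43.
Then θ = 468/(7.43−1) ≈ 72.8.

k ≈ 7.43, θ ≈ 72.8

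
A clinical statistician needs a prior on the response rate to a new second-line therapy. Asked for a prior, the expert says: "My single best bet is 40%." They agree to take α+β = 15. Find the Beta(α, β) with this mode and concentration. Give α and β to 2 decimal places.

For α,β > 1 the Beta mode is (α−1)/(α+β−2). With α+β = 15, the mode is (α−1)/13.
Set (α−1)/13 = 0.4 → α = 1 + 0.4·13 = 6.20.
β = 15 − α = 8.80.

α = 6.20, β = 8.80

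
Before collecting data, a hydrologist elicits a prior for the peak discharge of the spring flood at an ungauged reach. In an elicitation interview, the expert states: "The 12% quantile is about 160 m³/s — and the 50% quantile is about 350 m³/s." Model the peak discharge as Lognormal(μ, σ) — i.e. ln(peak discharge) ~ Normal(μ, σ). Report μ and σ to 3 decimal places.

If T ~ Lognormal(μ,σ) then ln T ~ Normal(μ,σ), so the p-quantile of ln T is μ + z_p·σ.
ln(160) = 5.075 and ln(350) = 5.858; z_{0.12} = -1.175, z_{0.5} = 0.
σ = (5.858 − 5.075)/(0 − (-1.175)) = 0.666.
μ = 5.075 − (-1.175)·0.666 = 5.858.

μ ≈ 5.858, σ ≈ 0.666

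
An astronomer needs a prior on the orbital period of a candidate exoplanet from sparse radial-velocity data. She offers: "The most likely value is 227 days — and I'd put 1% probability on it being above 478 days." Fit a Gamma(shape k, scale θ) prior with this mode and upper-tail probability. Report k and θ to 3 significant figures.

k ≈ 9.77, θ ≈ 25.9

Gamma(k,θ) with k>1 has mode (k−1)θ, so θ = 227/(k−1).
Need P(X < 478) = 0.99 with θ tied to k this way. Start at k = 2, θ = 227: P(X<478) ≈ 0.622.
Too low — raise k to concentrate. Iterating converges to k ≈ 9.77.
Then θ = 227/(9.77−1) ≈ 25.9.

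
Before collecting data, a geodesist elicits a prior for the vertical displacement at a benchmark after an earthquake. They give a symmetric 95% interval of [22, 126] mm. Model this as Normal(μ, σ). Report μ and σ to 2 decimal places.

μ = 74.00, σ = 26.53

A symmetric 95% interval runs μ ± z·σ with z = 1.96.
Half-width = 52, so σ = 52/1.96 = 26.53.
μ is the interval midpoint, 74.00.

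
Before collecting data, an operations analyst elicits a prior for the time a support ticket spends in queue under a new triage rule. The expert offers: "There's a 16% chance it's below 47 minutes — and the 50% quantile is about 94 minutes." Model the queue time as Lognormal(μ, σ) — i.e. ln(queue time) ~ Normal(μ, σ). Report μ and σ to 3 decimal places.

μ ≈ 4.543, σ ≈ 0.697

If T ~ Lognormal(μ,σ) then ln T ~ Normal(μ,σ), so the p-quantile of ln T is μ + z_p·σ.
ln(47) = 3.85 and ln(94) = 4.543; z_{0.16} = -0.9945, z_{0.5} = 0.
σ = (4.543 − 3.85)/(0 − (-0.9945)) = 0.697.
μ = 3.85 − (-0.9945)·0.697 = 4.543.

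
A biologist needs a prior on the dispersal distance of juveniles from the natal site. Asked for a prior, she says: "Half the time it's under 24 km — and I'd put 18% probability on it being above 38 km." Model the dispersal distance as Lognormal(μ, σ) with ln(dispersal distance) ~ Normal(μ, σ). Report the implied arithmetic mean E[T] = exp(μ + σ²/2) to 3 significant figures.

If T ~ Lognormal(μ,σ) then ln T ~ Normal(μ,σ), so the p-quantile of ln T is μ + z_p·σ.
ln(24) = 3.178 and ln(38) = 3.638; z_{0.5} = 0, z_{0.82} = 0.9154.
σ = (3.638 − 3.178)/(0.9154 − (0)) = 0.502.
μ = 3.178 − (0)·0.502 = 3.178.
E[T] = exp(μ + σ²/2) = exp(3.178 + 0.1260) = 27.2 km.

E[T] ≈ 27.2 km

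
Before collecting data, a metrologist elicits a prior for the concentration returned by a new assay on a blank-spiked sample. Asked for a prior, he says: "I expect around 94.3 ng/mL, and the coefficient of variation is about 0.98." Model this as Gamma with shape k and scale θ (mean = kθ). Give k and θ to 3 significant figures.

k ≈ 1.04, θ ≈ 90.6

For Gamma(k, scale θ): mean = kθ, variance = kθ², so CV = 1/√k.
CV = 0.98, hence k = 1/CV² = 1.04.
Then θ = mean/k = 94.3/1.04 = 90.6.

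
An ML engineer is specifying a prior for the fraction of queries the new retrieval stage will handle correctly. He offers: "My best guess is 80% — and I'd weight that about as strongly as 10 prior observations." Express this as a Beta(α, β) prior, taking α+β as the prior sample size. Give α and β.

α = 8, β = 2

Under the effective-sample-size interpretation, Beta(α, β) has prior mean α/(α+β) and prior sample size α+β.
So α+β = 10 and α/(α+β) = 0.8, giving α = 0.8·10 = 8 and β = 10 − 8 = 2.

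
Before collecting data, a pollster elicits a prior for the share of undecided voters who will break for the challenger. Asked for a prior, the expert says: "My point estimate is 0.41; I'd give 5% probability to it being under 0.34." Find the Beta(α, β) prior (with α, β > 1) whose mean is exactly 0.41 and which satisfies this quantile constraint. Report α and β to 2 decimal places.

α ≈ 53.18, β ≈ 76.52

With mean 0.41 fixed, write α = 0.41s, β = 0.59s where s = α+β.
Need P(θ < 0.34) = 0.05 under Beta(0.41s, 0.59s). Normal approximation: (q−m)/√(m(1−m)/s) ≈ z_{0.05} = -1.64, so s ≈ 0.41·0.59·(-1.64)²/(0.34−0.41)² = 133.6.
At s = 133.6: P(θ<0.34) ≈ 0.048. Adjusting to match 0.05 gives s ≈ 129.70.
So α = 0.41·129.70 ≈ 53.18, β = 0.59·129.70 ≈ 76.52.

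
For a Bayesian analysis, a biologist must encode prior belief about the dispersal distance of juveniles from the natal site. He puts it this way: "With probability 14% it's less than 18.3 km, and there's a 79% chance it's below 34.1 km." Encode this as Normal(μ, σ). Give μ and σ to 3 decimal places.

For Normal(μ,σ), the p-quantile is μ + z_p·σ. Here z_{0.14} = -1.08, z_{0.79} = 0.8064.
So 18.3 = μ − 1.08σ and 34.1 = μ + 0.8064σ.
Subtracting: σ = (34.1 − 18.3)/(0.8064 − (-1.08)) = 8.374.
Then μ = 18.3 − (-1.08)·8.374 = 27.347.

μ = 27.347, σ = 8.374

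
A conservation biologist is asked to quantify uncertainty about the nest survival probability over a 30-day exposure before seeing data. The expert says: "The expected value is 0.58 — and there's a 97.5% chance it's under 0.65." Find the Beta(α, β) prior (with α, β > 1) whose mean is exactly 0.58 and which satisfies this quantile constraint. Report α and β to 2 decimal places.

With mean 0.58 fixed, write α = 0.58s, β = 0.42s where s = α+β.
Need P(θ < 0.65) = 0.975 under Beta(0.58s, 0.42s). Normal approximation: (q−m)/√(m(1−m)/s) ≈ z_{0.975} = 1.96, so s ≈ 0.58·0.42·(1.96)²/(0.65−0.58)² = 191.0.
At s = 191.0: P(θ<0.65) ≈ 0.977. Adjusting to match 0.975 gives s ≈ 185.14.
So α = 0.58·185.14 ≈ 107.38, β = 0.42·185.14 ≈ 77.76.

α ≈ 107.38, β ≈ 77.76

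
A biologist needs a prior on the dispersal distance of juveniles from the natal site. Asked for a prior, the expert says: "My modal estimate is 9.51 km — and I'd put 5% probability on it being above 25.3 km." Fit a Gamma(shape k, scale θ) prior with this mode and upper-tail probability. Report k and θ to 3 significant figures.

k ≈ 3.82, θ ≈ 3.38

Gamma(k,θ) with k>1 has mode (k−1)θ, so θ = 9.51/(k−1).
Need P(X < 25.3) = 0.95 with θ tied to k this way. Start at k = 2, θ = 9.51: P(X<25.3) ≈ 0.744.
Too low — raise k to concentrate. Iterating converges to k ≈ 3.82.
Then θ = 9.51/(3.82−1) ≈ 3.38.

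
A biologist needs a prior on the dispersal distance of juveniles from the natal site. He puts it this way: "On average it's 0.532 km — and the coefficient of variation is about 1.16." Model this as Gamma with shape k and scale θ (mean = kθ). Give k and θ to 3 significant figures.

For Gamma(k, scale θ): mean = kθ, variance = kθ², so CV = 1/√k.
CV = 1.16, hence k = 1/CV² = 0.743.
Then θ = mean/k = 0.532/0.743 = 0.716.

k ≈ 0.743, θ ≈ 0.716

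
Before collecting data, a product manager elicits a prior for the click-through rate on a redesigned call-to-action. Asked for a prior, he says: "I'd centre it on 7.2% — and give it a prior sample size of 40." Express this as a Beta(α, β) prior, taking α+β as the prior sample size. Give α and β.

α = 2.88, β = 37.12

Under the effective-sample-size interpretation, Beta(α, β) has prior mean α/(α+β) and prior sample size α+β.
So α+β = 40 and α/(α+β) = 0.072, giving α = 0.072·40 = 2.88 and β = 40 − 2.88 = 37.12.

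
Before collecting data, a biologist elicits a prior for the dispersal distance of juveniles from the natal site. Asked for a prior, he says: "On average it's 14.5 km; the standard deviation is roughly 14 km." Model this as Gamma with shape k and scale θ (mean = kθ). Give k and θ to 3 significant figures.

For Gamma(k, scale θ): mean = kθ, variance = kθ², so CV = 1/√k.
CV = SD/mean = 14/14.5 = 0.9655, hence k = 1/CV² = 1.07.
Then θ = mean/k = 14.5/1.07 = 13.5.

k ≈ 1.07, θ ≈ 13.5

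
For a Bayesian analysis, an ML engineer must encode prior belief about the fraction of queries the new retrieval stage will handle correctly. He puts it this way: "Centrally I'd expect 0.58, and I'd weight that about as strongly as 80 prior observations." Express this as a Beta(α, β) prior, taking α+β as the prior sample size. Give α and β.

Under the effective-sample-size interpretation, Beta(α, β) has prior mean α/(α+β) and prior sample size α+β.
So α+β = 80 and α/(α+β) = 0.58, giving α = 0.58·80 = 46.4 and β = 80 − 46.4 = 33.6.

α = 46.4, β = 33.6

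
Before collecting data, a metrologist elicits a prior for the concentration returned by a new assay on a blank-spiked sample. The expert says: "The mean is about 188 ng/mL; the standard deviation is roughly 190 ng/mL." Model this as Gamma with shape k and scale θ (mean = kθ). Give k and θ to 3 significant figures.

k ≈ 0.979, θ ≈ 192

For Gamma(k, scale θ): mean = kθ, variance = kθ², so CV = 1/√k.
CV = SD/mean = 190/188 = 1.011, hence k = 1/CV² = 0.979.
Then θ = mean/k = 188/0.979 = 192.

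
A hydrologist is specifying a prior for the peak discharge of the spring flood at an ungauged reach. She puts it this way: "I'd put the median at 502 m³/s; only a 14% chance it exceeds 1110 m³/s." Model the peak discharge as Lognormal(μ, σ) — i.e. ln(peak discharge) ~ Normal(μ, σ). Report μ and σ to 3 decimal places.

μ ≈ 6.219, σ ≈ 0.735

If T ~ Lognormal(μ,σ) then ln T ~ Normal(μ,σ), so the p-quantile of ln T is μ + z_p·σ.
ln(502) = 6.219 and ln(1110) = 7.012; z_{0.5} = 0, z_{0.86} = 1.08.
σ = (7.012 − 6.219)/(1.08 − (0)) = 0.735.
μ = 6.219 − (0)·0.735 = 6.219.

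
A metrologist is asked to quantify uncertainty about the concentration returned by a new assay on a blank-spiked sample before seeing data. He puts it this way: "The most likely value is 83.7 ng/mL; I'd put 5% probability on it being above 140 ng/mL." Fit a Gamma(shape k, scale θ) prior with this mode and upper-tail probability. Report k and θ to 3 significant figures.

k ≈ 11.6, θ ≈ 7.93

Gamma(k,θ) with k>1 has mode (k−1)θ, so θ = 83.7/(k−1).
Need P(X < 140) = 0.95 with θ tied to k this way. Start at k = 2, θ = 83.7: P(X<140) ≈ 0.498.
Too low — raise k to concentrate. Iterating converges to k ≈ 11.6.
Then θ = 83.7/(11.6−1) ≈ 7.93.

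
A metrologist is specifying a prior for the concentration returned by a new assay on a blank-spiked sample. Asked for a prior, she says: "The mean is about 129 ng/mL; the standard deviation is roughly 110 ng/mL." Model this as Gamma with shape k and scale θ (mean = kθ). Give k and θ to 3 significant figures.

For Gamma(k, scale θ): mean = kθ, variance = kθ², so CV = 1/√k.
CV = SD/mean = 110/129 = 0.8527, hence k = 1/CV² = 1.38.
Then θ = mean/k = 129/1.38 = 93.8.

k ≈ 1.38, θ ≈ 93.8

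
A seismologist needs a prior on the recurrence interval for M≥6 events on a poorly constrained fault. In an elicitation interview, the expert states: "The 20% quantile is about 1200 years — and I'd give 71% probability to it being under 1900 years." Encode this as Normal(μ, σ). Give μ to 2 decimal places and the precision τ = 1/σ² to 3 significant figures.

The p-quantile of Normal(μ,σ) is μ + z_p·σ, with z_{0.2} = -0.8416 and z_{0.71} = 0.5534.
Eliminate σ: μ = (z₂·x₁ − z₁·x₂)/(z₂ − z₁) = (0.5534·1200 − (-0.8416)·1900)/1.395 = 1622.32.
Then σ = (x₂ − x₁)/(z₂ − z₁) = (1900 − 1200)/1.395 = 501.79.
Precision τ = 1/σ² = 1/501.8² = 3.97e-06.

μ = 1622.32, τ = 3.97e-06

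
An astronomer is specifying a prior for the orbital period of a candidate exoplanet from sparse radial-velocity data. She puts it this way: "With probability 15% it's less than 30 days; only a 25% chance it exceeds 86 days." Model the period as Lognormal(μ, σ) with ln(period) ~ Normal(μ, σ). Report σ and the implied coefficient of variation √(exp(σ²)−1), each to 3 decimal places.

If T ~ Lognormal(μ,σ) then ln T ~ Normal(μ,σ), so the p-quantile of ln T is μ + z_p·σ.
ln(30) = 3.401 and ln(86) = 4.454; z_{0.15} = -1.036, z_{0.75} = 0.6745.
σ = (4.454 − 3.401)/(0.6745 − (-1.036)) = 0.616.
μ = 3.401 − (-1.036)·0.616 = 4.039.
CV = √(exp(σ²)−1) = √(exp(0.3789)−1) = 0.679.

σ ≈ 0.616, CV ≈ 0.679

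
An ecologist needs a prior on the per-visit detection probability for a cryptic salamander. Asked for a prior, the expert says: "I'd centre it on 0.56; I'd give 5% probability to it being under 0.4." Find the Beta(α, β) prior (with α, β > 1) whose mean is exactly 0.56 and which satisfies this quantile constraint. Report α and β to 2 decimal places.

With mean 0.56 fixed, write α = 0.56s, β = 0.44s where s = α+β.
Need P(θ < 0.4) = 0.05 under Beta(0.56s, 0.44s). Normal approximation: (q−m)/√(m(1−m)/s) ≈ z_{0.05} = -1.64, so s ≈ 0.56·0.44·(-1.64)²/(0.4−0.56)² = 26.0.
At s = 26.0: P(θ<0.4) ≈ 0.050. Adjusting to match 0.05 gives s ≈ 26.03.
So α = 0.56·26.03 ≈ 14.58, β = 0.44·26.03 ≈ 11.45.

α ≈ 14.58, β ≈ 11.45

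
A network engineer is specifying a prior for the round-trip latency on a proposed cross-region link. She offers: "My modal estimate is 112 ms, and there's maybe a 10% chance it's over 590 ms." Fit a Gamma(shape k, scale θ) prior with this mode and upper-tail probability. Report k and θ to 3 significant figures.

k ≈ 1.63, θ ≈ 177

Gamma(k,θ) with k>1 has mode (k−1)θ, so θ = 112/(k−1).
Need P(X < 590) = 0.9 with θ tied to k this way. Start at k = 2, θ = 112: P(X<590) ≈ 0.968.
Too high — lower k to spread out. Iterating converges to k ≈ 1.63.
Then θ = 112/(1.63−1) ≈ 177.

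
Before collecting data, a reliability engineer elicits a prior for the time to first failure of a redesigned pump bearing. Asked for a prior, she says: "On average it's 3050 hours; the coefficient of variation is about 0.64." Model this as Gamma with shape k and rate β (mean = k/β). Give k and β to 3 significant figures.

k ≈ 2.44, β ≈ 0.0008

For Gamma(k, rate β): mean = k/β, variance = k/β², so CV = 1/√k.
CV = 0.64, hence k = 1/CV² = 2.44.
Then β = k/mean = 2.44/3050 = 0.0008.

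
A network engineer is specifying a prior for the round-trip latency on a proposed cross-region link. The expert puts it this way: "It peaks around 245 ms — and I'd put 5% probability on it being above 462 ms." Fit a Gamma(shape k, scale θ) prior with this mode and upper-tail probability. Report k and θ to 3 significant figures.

k ≈ 7.91, θ ≈ 35.4

Gamma(k,θ) with k>1 has mode (k−1)θ, so θ = 245/(k−1).
Need P(X < 462) = 0.95 with θ tied to k this way. Start at k = 2, θ = 245: P(X<462) ≈ 0.562.
Too low — raise k to concentrate. Iterating converges to k ≈ 7.91.
Then θ = 245/(7.91−1) ≈ 35.4.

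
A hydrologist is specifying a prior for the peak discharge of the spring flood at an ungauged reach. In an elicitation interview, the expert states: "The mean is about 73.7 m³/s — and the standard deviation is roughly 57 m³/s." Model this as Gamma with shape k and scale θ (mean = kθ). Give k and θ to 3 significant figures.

k ≈ 1.67, θ ≈ 44.1

For Gamma(k, scale θ): mean = kθ, variance = kθ², so CV = 1/√k.
CV = SD/mean = 57/73.7 = 0.7734, hence k = 1/CV² = 1.67.
Then θ = mean/k = 73.7/1.67 = 44.1.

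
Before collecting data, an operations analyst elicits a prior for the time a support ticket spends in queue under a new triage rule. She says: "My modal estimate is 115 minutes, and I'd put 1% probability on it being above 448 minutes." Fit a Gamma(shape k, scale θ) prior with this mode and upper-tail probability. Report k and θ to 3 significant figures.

Gamma(k,θ) with k>1 has mode (k−1)θ, so θ = 115/(k−1).
Need P(X < 448) = 0.99 with θ tied to k this way. Start at k = 2, θ = 115: P(X<448) ≈ 0.900.
Too low — raise k to concentrate. Iterating converges to k ≈ 3.28.
Then θ = 115/(3.28−1) ≈ 50.5.

k ≈ 3.28, θ ≈ 50.5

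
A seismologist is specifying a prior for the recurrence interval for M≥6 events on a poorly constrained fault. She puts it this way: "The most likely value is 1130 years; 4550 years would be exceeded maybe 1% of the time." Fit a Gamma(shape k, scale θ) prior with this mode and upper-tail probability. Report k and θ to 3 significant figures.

k ≈ 3.15, θ ≈ 525

Gamma(k,θ) with k>1 has mode (k−1)θ, so θ = 1130/(k−1).
Need P(X < 4550) = 0.99 with θ tied to k this way. Start at k = 2, θ = 1130: P(X<4550) ≈ 0.910.
Too low — raise k to concentrate. Iterating converges to k ≈ 3.15.
Then θ = 1130/(3.15−1) ≈ 525.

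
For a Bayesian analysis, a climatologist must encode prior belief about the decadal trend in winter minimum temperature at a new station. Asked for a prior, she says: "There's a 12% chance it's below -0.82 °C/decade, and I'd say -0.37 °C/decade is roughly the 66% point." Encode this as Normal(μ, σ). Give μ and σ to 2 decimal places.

For Normal(μ,σ), the p-quantile is μ + z_p·σ. Here z_{0.12} = -1.175, z_{0.66} = 0.4125.
So -0.82 = μ − 1.175σ and -0.37 = μ + 0.4125σ.
Subtracting: σ = (-0.37 − -0.82)/(0.4125 − (-1.175)) = 0.28.
Then μ = -0.82 − (-1.175)·0.28 = -0.49.

μ = -0.49, σ = 0.28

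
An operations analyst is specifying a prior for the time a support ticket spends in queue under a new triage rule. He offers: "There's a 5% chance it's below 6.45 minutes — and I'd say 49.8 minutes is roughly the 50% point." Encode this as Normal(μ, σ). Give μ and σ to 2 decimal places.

The p-quantile of Normal(μ,σ) is μ + z_p·σ, with z_{0.05} = -1.645 and z_{0.5} = 0.
Eliminate σ: μ = (z₂·x₁ − z₁·x₂)/(z₂ − z₁) = (0·6.45 − (-1.645)·49.8)/1.645 = 49.80.
Then σ = (x₂ − x₁)/(z₂ − z₁) = (49.8 − 6.45)/1.645 = 26.35.

μ = 49.80, σ = 26.35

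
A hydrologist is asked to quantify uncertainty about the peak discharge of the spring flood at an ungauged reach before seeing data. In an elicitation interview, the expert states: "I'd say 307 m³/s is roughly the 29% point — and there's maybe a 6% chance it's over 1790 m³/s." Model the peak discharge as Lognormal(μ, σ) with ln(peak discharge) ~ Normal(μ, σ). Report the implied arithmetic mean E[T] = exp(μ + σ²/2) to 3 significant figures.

If T ~ Lognormal(μ,σ) then ln T ~ Normal(μ,σ), so the p-quantile of ln T is μ + z_p·σ.
ln(307) = 5.727 and ln(1790) = 7.49; z_{0.29} = -0.5534, z_{0.94} = 1.555.
σ = (7.49 − 5.727)/(1.555 − (-0.5534)) = 0.836.
μ = 5.727 − (-0.5534)·0.836 = 6.190.
E[T] = exp(μ + σ²/2) = exp(6.190 + 0.3497) = 692 m³/s.

E[T] ≈ 692 m³/s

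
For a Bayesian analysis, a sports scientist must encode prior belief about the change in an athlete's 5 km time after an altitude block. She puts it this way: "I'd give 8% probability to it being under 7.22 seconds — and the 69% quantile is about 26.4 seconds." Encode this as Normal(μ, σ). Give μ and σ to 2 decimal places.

μ = 21.40, σ = 10.09

For Normal(μ,σ), the p-quantile is μ + z_p·σ. Here z_{0.08} = -1.405, z_{0.69} = 0.4959.
So 7.22 = μ − 1.405σ and 26.4 = μ + 0.4959σ.
Subtracting: σ = (26.4 − 7.22)/(0.4959 − (-1.405)) = 10.09.
Then μ = 7.22 − (-1.405)·10.09 = 21.40.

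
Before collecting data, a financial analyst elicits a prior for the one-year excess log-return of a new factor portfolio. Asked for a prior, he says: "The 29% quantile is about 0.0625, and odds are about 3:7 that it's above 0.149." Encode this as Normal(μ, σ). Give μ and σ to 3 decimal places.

μ = 0.107, σ = 0.080

For Normal(μ,σ), the p-quantile is μ + z_p·σ. Here z_{0.29} = -0.5534, z_{0.7} = 0.5244.
So 0.0625 = μ − 0.5534σ and 0.149 = μ + 0.5244σ.
Subtracting: σ = (0.149 − 0.0625)/(0.5244 − (-0.5534)) = 0.080.
Then μ = 0.0625 − (-0.5534)·0.080 = 0.107.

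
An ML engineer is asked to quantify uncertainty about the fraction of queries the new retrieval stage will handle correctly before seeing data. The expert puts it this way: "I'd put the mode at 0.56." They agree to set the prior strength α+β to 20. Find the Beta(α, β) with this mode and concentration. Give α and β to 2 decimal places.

α = 11.08, β = 8.92

For α,β > 1 the Beta mode is (α−1)/(α+β−2). With α+β = 20, the mode is (α−1)/18.
Set (α−1)/18 = 0.56 → α = 1 + 0.56·18 = 11.08.
β = 20 − α = 8.92.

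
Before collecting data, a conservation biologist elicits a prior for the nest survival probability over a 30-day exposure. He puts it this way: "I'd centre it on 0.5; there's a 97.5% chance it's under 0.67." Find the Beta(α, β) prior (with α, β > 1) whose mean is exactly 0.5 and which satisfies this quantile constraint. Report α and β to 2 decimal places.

α ≈ 15.88, β ≈ 15.88

With mean 0.5 fixed, write α = 0.5s, β = 0.5s where s = α+β.
Need P(θ < 0.67) = 0.975 under Beta(0.5s, 0.5s). Normal approximation: (q−m)/√(m(1−m)/s) ≈ z_{0.975} = 1.96, so s ≈ 0.5·0.5·(1.96)²/(0.67−0.5)² = 33.2.
At s = 33.2: P(θ<0.67) ≈ 0.978. Adjusting to match 0.975 gives s ≈ 31.76.
So α = 0.5·31.76 ≈ 15.88, β = 0.5·31.76 ≈ 15.88.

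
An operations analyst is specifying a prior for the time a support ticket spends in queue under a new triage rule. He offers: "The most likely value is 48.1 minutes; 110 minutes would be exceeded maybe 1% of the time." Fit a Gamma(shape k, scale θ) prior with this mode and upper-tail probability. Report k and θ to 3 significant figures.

k ≈ 7.99, θ ≈ 6.88

Gamma(k,θ) with k>1 has mode (k−1)θ, so θ = 48.1/(k−1).
Need P(X < 110) = 0.99 with θ tied to k this way. Start at k = 2, θ = 48.1: P(X<110) ≈ 0.666.
Too low — raise k to concentrate. Iterating converges to k ≈ 7.99.
Then θ = 48.1/(7.99−1) ≈ 6.88.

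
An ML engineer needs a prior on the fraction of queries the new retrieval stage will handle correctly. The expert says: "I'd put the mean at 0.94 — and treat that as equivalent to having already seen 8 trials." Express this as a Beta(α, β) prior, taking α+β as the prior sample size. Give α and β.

α = 7.52, β = 0.48

Under the effective-sample-size interpretation, Beta(α, β) has prior mean α/(α+β) and prior sample size α+β.
So α+β = 8 and α/(α+β) = 0.94, giving α = 0.94·8 = 7.52 and β = 8 − 7.52 = 0.48.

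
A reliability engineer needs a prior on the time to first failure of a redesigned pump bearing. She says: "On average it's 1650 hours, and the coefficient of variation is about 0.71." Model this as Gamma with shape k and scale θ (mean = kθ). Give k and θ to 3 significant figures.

k ≈ 1.98, θ ≈ 832

For Gamma(k, scale θ): mean = kθ, variance = kθ², so CV = 1/√k.
CV = 0.71, hence k = 1/CV² = 1.98.
Then θ = mean/k = 1650/1.98 = 832.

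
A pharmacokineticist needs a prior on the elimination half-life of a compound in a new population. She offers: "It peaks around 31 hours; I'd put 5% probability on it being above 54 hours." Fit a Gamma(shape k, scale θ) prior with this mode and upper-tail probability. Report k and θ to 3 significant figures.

Gamma(k,θ) with k>1 has mode (k−1)θ, so θ = 31/(k−1).
Need P(X < 54) = 0.95 with θ tied to k this way. Start at k = 2, θ = 31: P(X<54) ≈ 0.520.
Too low — raise k to concentrate. Iterating converges to k ≈ 10.1.
Then θ = 31/(10.1−1) ≈ 3.42.

k ≈ 10.1, θ ≈ 3.42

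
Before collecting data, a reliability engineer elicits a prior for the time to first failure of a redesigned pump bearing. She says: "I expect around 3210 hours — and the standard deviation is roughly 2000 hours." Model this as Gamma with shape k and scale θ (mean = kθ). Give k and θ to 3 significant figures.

For Gamma(k, scale θ): mean = kθ, variance = kθ², so CV = 1/√k.
CV = SD/mean = 2000/3210 = 0.6231, hence k = 1/CV² = 2.58.
Then θ = mean/k = 3210/2.58 = 1250.

k ≈ 2.58, θ ≈ 1250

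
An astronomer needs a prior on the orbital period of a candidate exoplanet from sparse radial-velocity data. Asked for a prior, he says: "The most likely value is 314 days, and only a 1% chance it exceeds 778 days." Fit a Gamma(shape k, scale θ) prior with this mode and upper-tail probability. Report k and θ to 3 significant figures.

k ≈ 6.71, θ ≈ 55

Gamma(k,θ) with k>1 has mode (k−1)θ, so θ = 314/(k−1).
Need P(X < 778) = 0.99 with θ tied to k this way. Start at k = 2, θ = 314: P(X<778) ≈ 0.708.
Too low — raise k to concentrate. Iterating converges to k ≈ 6.71.
Then θ = 314/(6.71−1) ≈ 55.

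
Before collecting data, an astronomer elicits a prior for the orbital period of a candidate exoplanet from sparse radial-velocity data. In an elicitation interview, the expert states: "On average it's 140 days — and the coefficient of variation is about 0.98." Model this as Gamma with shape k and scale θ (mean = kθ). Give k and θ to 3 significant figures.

For Gamma(k, scale θ): mean = kθ, variance = kθ², so CV = 1/√k.
CV = 0.98, hence k = 1/CV² = 1.04.
Then θ = mean/k = 140/1.04 = 134.

k ≈ 1.04, θ ≈ 134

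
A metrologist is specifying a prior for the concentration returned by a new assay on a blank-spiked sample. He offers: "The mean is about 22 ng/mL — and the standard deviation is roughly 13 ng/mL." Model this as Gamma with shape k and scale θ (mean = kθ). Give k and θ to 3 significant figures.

k ≈ 2.86, θ ≈ 7.68

For Gamma(k, scale θ): mean = kθ, variance = kθ², so CV = 1/√k.
CV = SD/mean = 13/22 = 0.5909, hence k = 1/CV² = 2.86.
Then θ = mean/k = 22/2.86 = 7.68.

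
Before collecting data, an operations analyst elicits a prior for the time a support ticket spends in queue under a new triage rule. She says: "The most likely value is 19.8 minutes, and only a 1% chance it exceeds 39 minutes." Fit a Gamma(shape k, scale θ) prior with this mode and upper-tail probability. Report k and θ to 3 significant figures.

Gamma(k,θ) with k>1 has mode (k−1)θ, so θ = 19.8/(k−1).
Need P(X < 39) = 0.99 with θ tied to k this way. Start at k = 2, θ = 19.8: P(X<39) ≈ 0.586.
Too low — raise k to concentrate. Iterating converges to k ≈ 11.7.
Then θ = 19.8/(11.7−1) ≈ 1.85.

k ≈ 11.7, θ ≈ 1.85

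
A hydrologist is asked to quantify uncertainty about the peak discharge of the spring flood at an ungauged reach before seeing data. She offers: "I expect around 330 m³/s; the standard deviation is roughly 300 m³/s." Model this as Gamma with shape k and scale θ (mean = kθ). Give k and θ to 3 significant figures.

For Gamma(k, scale θ): mean = kθ, variance = kθ², so CV = 1/√k.
CV = SD/mean = 300/330 = 0.9091, hence k = 1/CV² = 1.21.
Then θ = mean/k = 330/1.21 = 273.

k ≈ 1.21, θ ≈ 273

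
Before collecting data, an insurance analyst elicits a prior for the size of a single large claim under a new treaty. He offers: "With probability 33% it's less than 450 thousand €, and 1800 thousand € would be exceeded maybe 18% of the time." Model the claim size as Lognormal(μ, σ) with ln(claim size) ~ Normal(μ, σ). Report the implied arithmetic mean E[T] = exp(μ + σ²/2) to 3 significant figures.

E[T] ≈ 1190 thousand €

If T ~ Lognormal(μ,σ) then ln T ~ Normal(μ,σ), so the p-quantile of ln T is μ + z_p·σ.
ln(450) = 6.109 and ln(1800) = 7.496; z_{0.33} = -0.4399, z_{0.82} = 0.9154.
σ = (7.496 − 6.109)/(0.9154 − (-0.4399)) = 1.023.
μ = 6.109 − (-0.4399)·1.023 = 6.559.
E[T] = exp(μ + σ²/2) = exp(6.559 + 0.5231) = 1190 thousand €.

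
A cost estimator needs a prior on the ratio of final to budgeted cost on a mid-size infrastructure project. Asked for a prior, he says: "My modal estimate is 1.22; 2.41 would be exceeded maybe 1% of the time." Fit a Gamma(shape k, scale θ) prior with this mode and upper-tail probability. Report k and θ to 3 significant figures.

Gamma(k,θ) with k>1 has mode (k−1)θ, so θ = 1.22/(k−1).
Need P(X < 2.41) = 0.99 with θ tied to k this way. Start at k = 2, θ = 1.22: P(X<2.41) ≈ 0.587.
Too low — raise k to concentrate. Iterating converges to k ≈ 11.6.
Then θ = 1.22/(11.6−1) ≈ 0.115.

k ≈ 11.6, θ ≈ 0.115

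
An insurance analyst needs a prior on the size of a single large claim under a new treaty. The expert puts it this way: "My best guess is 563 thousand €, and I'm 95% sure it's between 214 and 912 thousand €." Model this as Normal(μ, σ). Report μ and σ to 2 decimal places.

A symmetric 95% interval runs μ ± z·σ with z = 1.96.
Half-width = 349, so σ = 349/1.96 = 178.06.
μ is the stated best guess, 563.00.

μ = 563.00, σ = 178.06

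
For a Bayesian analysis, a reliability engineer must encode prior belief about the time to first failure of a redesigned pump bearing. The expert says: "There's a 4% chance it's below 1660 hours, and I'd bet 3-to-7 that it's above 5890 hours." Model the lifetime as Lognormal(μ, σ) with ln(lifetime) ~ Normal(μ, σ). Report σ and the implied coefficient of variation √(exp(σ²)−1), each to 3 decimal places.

If T ~ Lognormal(μ,σ) then ln T ~ Normal(μ,σ), so the p-quantile of ln T is μ + z_p·σ.
ln(1660) = 7.415 and ln(5890) = 8.681; z_{0.04} = -1.751, z_{0.7} = 0.5244.
σ = (8.681 − 7.415)/(0.5244 − (-1.751)) = 0.557.
μ = 7.415 − (-1.751)·0.557 = 8.389.
CV = √(exp(σ²)−1) = √(exp(0.3099)−1) = 0.603.

σ ≈ 0.557, CV ≈ 0.603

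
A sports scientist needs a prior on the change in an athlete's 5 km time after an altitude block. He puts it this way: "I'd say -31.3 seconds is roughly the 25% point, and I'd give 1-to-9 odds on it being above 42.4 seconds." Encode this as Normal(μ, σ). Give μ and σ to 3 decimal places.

μ = -5.886, σ = 37.678

For Normal(μ,σ), the p-quantile is μ + z_p·σ. Here z_{0.25} = -0.6745, z_{0.9} = 1.282.
So -31.3 = μ − 0.6745σ and 42.4 = μ + 1.282σ.
Subtracting: σ = (42.4 − -31.3)/(1.282 − (-0.6745)) = 37.678.
Then μ = -31.3 − (-0.6745)·37.678 = -5.886.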